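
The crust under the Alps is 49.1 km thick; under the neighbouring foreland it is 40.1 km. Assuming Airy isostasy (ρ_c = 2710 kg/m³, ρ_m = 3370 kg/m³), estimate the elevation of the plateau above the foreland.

Excess crust Δ = 49.1 km − 40.1 km = 9 km, split between elevation h and root r with h + r = Δ.
Airy balance ρ_c h = (ρ_m − ρ_c) r gives r = h ρ_c/(ρ_m − ρ_c), so h (1 + ρ_c/(ρ_m − ρ_c)) = Δ, i.e. h = Δ (ρ_m − ρ_c)/ρ_m.
h = 9 km × 660/3370 = 1.76 km.

1.76 km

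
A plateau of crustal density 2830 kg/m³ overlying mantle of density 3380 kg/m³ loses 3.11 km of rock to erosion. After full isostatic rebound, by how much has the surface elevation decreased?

Rebound u = e ρ_c/ρ_m = 3.11 km × 2830/3380 = 2.604 km.
Net surface drop = e − u = 3.11 km − 2.604 km = e (ρ_m − ρ_c)/ρ_m = 0.506 km.

0.506 km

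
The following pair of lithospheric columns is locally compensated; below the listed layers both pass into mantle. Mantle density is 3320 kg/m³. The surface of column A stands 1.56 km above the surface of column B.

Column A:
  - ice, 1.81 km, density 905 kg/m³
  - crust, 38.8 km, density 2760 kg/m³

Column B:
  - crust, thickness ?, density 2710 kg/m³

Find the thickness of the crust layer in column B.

Take the compensation level at the base of the deeper column (depth z_c below the surface of column A) and equate Σ ρ_i t_i down to z_c; mantle fills any gap and the z_c terms cancel.
Column A: 1.81×905 + 38.8×2760 + (z_c − 40.61)×3320
Column B: 1.56×0 + x×2710 + (z_c − 1.56 − 0 − x)×3320
The z_c×3320 term appears on both sides and cancels. Collect the known terms of each column as K = Σ(ρt)_known − 3320 × (depth of known layers): K_A = 108726.05 − 3320×40.61 = −26099.15; K_B = 0 − 3320×(1.56 + 0) = −5179.2.
Balance: K_A = K_B − x×(3320 − 2710), so x = (K_B − K_A)/(3320 − 2710) = 20920/610 = 34.3 km.

34.3 km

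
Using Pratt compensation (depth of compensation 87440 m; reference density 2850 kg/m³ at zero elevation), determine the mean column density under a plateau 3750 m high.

2730 kg/m³

Pratt balance: ρ_ref D = ρ (D + h).
ρ = ρ_ref D/(D + h) = 2850 × 87440 m/(87440 m + 3750 m) = 2730 kg/m³.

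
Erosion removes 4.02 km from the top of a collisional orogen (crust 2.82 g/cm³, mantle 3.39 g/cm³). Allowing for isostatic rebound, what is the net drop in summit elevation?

Rebound u = e ρ_c/ρ_m = 4.02 km × 2.82/3.39 = 3.344 km.
Net surface drop = e − u = 4.02 km − 3.344 km = e (ρ_m − ρ_c)/ρ_m = 0.676 km.

0.676 km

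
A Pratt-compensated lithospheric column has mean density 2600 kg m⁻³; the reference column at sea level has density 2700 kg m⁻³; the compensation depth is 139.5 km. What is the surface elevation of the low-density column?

5.37 km

ρ_ref D = ρ (D + h) → h = D (ρ_ref − ρ)/ρ.
h = 139.5 km × (2700 − 2600)/2600 = 5.37 km.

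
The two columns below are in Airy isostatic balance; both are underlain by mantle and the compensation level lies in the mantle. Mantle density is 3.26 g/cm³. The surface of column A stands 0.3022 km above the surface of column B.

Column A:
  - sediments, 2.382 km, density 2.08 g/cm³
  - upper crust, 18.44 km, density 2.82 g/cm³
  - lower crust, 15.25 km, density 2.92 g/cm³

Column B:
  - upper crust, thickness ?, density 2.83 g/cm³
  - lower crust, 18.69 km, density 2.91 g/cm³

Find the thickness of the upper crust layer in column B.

Take the compensation level at the base of the deeper column (depth z_c below the surface of column A) and equate Σ ρ_i t_i down to z_c; mantle fills any gap and the z_c terms cancel.
Column A: 2.382×2.08 + 18.44×2.82 + 15.25×2.92 + (z_c − 36.072)×3.26
Column B: 0.3022×0 + x×2.83 + 18.69×2.91 + (z_c − 0.3022 − 18.69 − x)×3.26
The z_c×3.26 term appears on both sides and cancels. Collect the known terms of each column as K = Σ(ρt)_known − 3.26 × (depth of known layers): K_A = 101.48536 − 3.26×36.072 = −16.10936; K_B = 54.3879 − 3.26×(0.3022 + 18.69) = −7.526672.
Balance: K_A = K_B − x×(3.26 − 2.83), so x = (K_B − K_A)/(3.26 − 2.83) = 8.58269/0.43 = 20 km.

20 km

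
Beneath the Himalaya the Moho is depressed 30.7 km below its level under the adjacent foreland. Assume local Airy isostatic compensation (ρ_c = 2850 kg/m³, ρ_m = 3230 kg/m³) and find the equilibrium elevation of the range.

In Airy isostatic equilibrium: ρ_c h = (ρ_m − ρ_c) r.
h = r (ρ_m − ρ_c) / ρ_c = 30.7 km × (3230 − 2850) / 2850 = 4.09 km.

4.09 km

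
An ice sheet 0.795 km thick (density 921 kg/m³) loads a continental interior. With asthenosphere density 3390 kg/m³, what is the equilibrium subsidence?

Balancing pressure at the compensation depth: the ice load ρ_ice t is balanced by mantle displaced below, ρ_m s.
s = t ρ_ice / ρ_m = 0.795 km × 921/3390 = 0.216 km.

0.216 km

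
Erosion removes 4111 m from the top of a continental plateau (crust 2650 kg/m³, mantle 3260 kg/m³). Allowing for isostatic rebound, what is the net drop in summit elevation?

Rebound u = e ρ_c/ρ_m = 4111 m × 2650/3260 = 3342 m.
Net surface drop = e − u = 4111 m − 3342 m = e (ρ_m − ρ_c)/ρ_m = 769 m.

769 m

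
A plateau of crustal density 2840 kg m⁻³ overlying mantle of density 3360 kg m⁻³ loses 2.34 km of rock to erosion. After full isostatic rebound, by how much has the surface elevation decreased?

Rebound u = e ρ_c/ρ_m = 2.34 km × 2840/3360 = 1.978 km.
Net surface drop = e − u = 2.34 km − 1.978 km = e (ρ_m − ρ_c)/ρ_m = 0.362 km.

0.362 km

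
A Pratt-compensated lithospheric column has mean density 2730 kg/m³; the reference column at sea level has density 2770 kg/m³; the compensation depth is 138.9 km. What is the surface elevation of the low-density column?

ρ_ref D = ρ (D + h) → h = D (ρ_ref − ρ)/ρ.
h = 138.9 km × (2770 − 2730)/2730 = 2.04 km.

2.04 km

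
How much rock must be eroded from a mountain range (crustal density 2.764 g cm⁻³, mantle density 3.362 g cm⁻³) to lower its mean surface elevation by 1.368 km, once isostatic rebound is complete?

Net drop Δ = e − u = e − e ρ_c/ρ_m = e (ρ_m − ρ_c)/ρ_m.
e = Δ ρ_m/(ρ_m − ρ_c) = 1.368 km × 3.362/0.598 = 7.69 km.

7.69 km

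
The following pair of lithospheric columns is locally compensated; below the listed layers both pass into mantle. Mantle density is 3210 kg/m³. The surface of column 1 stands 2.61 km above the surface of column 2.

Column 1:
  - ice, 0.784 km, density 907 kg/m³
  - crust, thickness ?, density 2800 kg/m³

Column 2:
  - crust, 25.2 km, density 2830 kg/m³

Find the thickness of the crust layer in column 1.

39.4 km

Take the compensation level at the base of the deeper column (depth z_c below the surface of column 1) and equate Σ ρ_i t_i down to z_c; mantle fills any gap and the z_c terms cancel.
Column 1: 0.784×907 + x×2800 + (z_c − 0.784 − x)×3210
Column 2: 2.61×0 + 25.2×2830 + (z_c − 2.61 − 25.2)×3210
The z_c×3210 term appears on both sides and cancels. Collect the known terms of each column as K = Σ(ρt)_known − 3210 × (depth of known layers): K_1 = 711.088 − 3210×0.784 = −1805.552; K_2 = 71316 − 3210×(2.61 + 25.2) = −17954.1.
Balance: K_1 − x×(3210 − 2800) = K_2, so x = (K_1 − K_2)/(3210 − 2800) = 16148.5/410 = 39.4 km.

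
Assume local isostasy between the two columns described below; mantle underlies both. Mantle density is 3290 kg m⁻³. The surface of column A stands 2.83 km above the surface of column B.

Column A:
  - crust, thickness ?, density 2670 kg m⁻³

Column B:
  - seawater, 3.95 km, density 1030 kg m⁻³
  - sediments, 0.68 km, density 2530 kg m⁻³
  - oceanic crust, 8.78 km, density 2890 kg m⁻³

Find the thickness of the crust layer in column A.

35.9 km

Take the compensation level at the base of the deeper column (depth z_c below the surface of column A) and equate Σ ρ_i t_i down to z_c; mantle fills any gap and the z_c terms cancel.
Column A: x×2670 + (z_c − 0 − x)×3290
Column B: 2.83×0 + 3.95×1030 + 0.68×2530 + 8.78×2890 + (z_c − 2.83 − 13.41)×3290
The z_c×3290 term appears on both sides and cancels. Collect the known terms of each column as K = Σ(ρt)_known − 3290 × (depth of known layers): K_A = 0 − 3290×0 = 0; K_B = 31163.1 − 3290×(2.83 + 13.41) = −22266.5.
Balance: K_A − x×(3290 − 2670) = K_B, so x = (K_A − K_B)/(3290 − 2670) = 22266.5/620 = 35.9 km.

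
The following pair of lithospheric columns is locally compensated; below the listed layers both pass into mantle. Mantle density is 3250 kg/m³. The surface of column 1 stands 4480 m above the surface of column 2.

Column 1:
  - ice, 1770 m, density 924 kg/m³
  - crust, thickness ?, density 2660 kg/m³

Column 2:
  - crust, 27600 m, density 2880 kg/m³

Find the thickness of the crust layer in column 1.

Take the compensation level at the base of the deeper column (depth z_c below the surface of column 1) and equate Σ ρ_i t_i down to z_c; mantle fills any gap and the z_c terms cancel.
Column 1: 1770×924 + x×2660 + (z_c − 1770 − x)×3250
Column 2: 4480×0 + 27600×2880 + (z_c − 4480 − 27600)×3250
The z_c×3250 term appears on both sides and cancels. Collect the known terms of each column as K = Σ(ρt)_known − 3250 × (depth of known layers): K_1 = 1635480 − 3250×1770 = −4117020; K_2 = 79488000 − 3250×(4480 + 27600) = −24772000.
Balance: K_1 − x×(3250 − 2660) = K_2, so x = (K_1 − K_2)/(3250 − 2660) = 20655000/590 = 35000 m.

35000 m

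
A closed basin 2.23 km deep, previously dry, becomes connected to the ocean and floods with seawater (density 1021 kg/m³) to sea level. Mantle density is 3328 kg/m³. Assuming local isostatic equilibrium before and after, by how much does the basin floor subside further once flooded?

After flooding the water column is d + s deep. Its weight must equal the weight of mantle displaced by the extra subsidence s: (d + s) ρ_w = s ρ_m.
s = d ρ_w / (ρ_m − ρ_w) = 2.23 km × 1021/(3328 − 1021) = 0.987 km.

0.987 km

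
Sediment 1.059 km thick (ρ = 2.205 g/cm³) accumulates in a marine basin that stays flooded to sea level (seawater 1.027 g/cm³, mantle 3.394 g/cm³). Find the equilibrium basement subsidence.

0.527 km

Submarine loading: the sediment displaces seawater, and the subsidence is in turn flooded, so s (ρ_m − ρ_w) = t (ρ_sed − ρ_w).
s = 1.059 km × (2.205 − 1.027) / (3.394 − 1.027) = 0.527 km.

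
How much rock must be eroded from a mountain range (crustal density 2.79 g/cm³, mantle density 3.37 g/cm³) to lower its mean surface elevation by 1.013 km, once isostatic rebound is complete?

Net drop Δ = e − u = e − e ρ_c/ρ_m = e (ρ_m − ρ_c)/ρ_m.
e = Δ ρ_m/(ρ_m − ρ_c) = 1.013 km × 3.37/0.58 = 5.89 km.

5.89 km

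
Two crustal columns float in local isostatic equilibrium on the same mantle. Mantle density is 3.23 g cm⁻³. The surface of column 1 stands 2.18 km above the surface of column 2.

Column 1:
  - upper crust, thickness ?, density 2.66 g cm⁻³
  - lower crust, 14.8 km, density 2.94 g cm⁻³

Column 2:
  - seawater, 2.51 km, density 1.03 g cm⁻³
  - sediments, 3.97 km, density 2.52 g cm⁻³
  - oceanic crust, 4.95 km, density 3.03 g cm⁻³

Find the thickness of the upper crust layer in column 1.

21.2 km

Take the compensation level at the base of the deeper column (depth z_c below the surface of column 1) and equate Σ ρ_i t_i down to z_c; mantle fills any gap and the z_c terms cancel.
Column 1: x×2.66 + 14.8×2.94 + (z_c − 14.8 − x)×3.23
Column 2: 2.18×0 + 2.51×1.03 + 3.97×2.52 + 4.95×3.03 + (z_c − 2.18 − 11.43)×3.23
The z_c×3.23 term appears on both sides and cancels. Collect the known terms of each column as K = Σ(ρt)_known − 3.23 × (depth of known layers): K_1 = 43.512 − 3.23×14.8 = −4.292; K_2 = 27.5882 − 3.23×(2.18 + 11.43) = −16.3721.
Balance: K_1 − x×(3.23 − 2.66) = K_2, so x = (K_1 − K_2)/(3.23 − 2.66) = 12.0801/0.57 = 21.2 km.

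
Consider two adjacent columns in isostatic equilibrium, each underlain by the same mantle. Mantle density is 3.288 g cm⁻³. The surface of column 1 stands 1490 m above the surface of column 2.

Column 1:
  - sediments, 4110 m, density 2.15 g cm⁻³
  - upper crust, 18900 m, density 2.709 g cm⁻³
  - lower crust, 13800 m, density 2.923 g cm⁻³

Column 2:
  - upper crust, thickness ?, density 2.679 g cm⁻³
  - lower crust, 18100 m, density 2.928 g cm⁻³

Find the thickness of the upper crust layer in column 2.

15200 m

Take the compensation level at the base of the deeper column (depth z_c below the surface of column 1) and equate Σ ρ_i t_i down to z_c; mantle fills any gap and the z_c terms cancel.
Column 1: 4110×2.15 + 18900×2.709 + 13800×2.923 + (z_c − 36810)×3.288
Column 2: 1490×0 + x×2.679 + 18100×2.928 + (z_c − 1490 − 18100 − x)×3.288
The z_c×3.288 term appears on both sides and cancels. Collect the known terms of each column as K = Σ(ρt)_known − 3.288 × (depth of known layers): K_1 = 100374 − 3.288×36810 = −20657.28; K_2 = 52996.8 − 3.288×(1490 + 18100) = −11415.12.
Balance: K_1 = K_2 − x×(3.288 − 2.679), so x = (K_2 − K_1)/(3.288 − 2.679) = 9242.16/0.609 = 15200 m.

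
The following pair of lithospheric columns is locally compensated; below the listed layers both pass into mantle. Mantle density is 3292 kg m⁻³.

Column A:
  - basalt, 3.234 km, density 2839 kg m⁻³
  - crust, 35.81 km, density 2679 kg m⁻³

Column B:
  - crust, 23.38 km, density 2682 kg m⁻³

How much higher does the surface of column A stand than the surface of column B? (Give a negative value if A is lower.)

2.78 km

For any compensation level in the mantle, the mantle terms cancel and isostasy reduces to e = (Σt_A − Σt_B) − (Σ(ρt)_A − Σ(ρt)_B) / ρ_m.
Σt_A = 39.044 km; Σt_B = 23.38 km; Σ(ρt)_A = 105116.316; Σ(ρt)_B = 62705.16 (in km·kg m⁻³).
e = (39.044 − 23.38) − (105116.316 − 62705.16) / 3292 = 2.78 km.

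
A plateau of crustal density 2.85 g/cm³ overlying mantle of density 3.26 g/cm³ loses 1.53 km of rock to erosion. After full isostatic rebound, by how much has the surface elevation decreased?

0.192 km

Rebound u = e ρ_c/ρ_m = 1.53 km × 2.85/3.26 = 1.338 km.
Net surface drop = e − u = 1.53 km − 1.338 km = e (ρ_m − ρ_c)/ρ_m = 0.192 km.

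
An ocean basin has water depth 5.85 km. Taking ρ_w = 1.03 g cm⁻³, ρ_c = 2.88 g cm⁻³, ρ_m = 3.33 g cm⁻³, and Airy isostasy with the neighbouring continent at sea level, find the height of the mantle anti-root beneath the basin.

24.1 km

Balancing pressure at the compensation depth: replacing crust with seawater at the top is compensated by replacing crust with mantle at the base: d (ρ_c − ρ_w) = a (ρ_m − ρ_c).
a = d (ρ_c − ρ_w)/(ρ_m − ρ_c) = 5.85 km × 1.85/0.45 = 24.1 km.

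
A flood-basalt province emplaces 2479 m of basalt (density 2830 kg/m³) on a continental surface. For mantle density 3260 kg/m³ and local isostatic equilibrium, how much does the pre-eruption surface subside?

2150 m

Subaerial loading: s = t ρ_load / ρ_m.
s = 2479 m × 2830/3260 = 2150 m.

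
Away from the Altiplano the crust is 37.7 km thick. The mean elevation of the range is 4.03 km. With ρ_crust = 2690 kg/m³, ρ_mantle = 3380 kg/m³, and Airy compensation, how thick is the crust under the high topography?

57.4 km

Root depth r = h ρ_c / (ρ_m − ρ_c) = 4.03 km × 2690 / 690 = 15.71 km.
Total thickness = T + h + r = 37.7 km + 4.03 km + 15.71 km = 57.4 km.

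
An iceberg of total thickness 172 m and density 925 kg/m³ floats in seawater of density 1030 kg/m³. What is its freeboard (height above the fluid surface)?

Floating equilibrium: submerged depth d = t ρ_obj/ρ_fluid = 172 m × 925/1030 = 154.5 m.
Freeboard = t − d = 172 m − 154.5 m = 17.5 m.

17.5 m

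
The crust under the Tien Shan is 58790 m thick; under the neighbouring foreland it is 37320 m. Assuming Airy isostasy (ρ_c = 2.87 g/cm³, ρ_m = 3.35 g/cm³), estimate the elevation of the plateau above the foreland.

Excess crust Δ = 58790 m − 37320 m = 21470 m, split between elevation h and root r with h + r = Δ.
Airy balance ρ_c h = (ρ_m − ρ_c) r gives r = h ρ_c/(ρ_m − ρ_c), so h (1 + ρ_c/(ρ_m − ρ_c)) = Δ, i.e. h = Δ (ρ_m − ρ_c)/ρ_m.
h = 21470 m × 0.48/3.35 = 3080 m.

3080 m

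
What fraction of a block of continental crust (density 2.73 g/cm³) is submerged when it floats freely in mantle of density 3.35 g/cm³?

0.815

Submerged fraction = ρ_obj/ρ_fluid = 2.73/3.35 = 0.815.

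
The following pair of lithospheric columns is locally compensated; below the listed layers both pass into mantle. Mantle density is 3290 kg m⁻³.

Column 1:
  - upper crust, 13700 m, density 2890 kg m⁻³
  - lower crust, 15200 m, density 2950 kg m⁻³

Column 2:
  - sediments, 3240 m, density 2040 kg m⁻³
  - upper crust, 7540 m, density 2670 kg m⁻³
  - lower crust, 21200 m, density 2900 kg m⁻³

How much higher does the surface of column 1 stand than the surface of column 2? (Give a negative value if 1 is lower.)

For any compensation level in the mantle, the mantle terms cancel and isostasy reduces to e = (Σt_1 − Σt_2) − (Σ(ρt)_1 − Σ(ρt)_2) / ρ_m.
Σt_1 = 28900 m; Σt_2 = 31980 m; Σ(ρt)_1 = 84433000; Σ(ρt)_2 = 88221400 (in m·kg m⁻³).
e = (28900 − 31980) − (84433000 − 88221400) / 3290 = −1930 m.

−1930 m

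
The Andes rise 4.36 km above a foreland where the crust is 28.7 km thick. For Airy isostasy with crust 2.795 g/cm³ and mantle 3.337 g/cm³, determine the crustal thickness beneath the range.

55.5 km

Root depth r = h ρ_c / (ρ_m − ρ_c) = 4.36 km × 2.795 / 0.542 = 22.48 km.
Total thickness = T + h + r = 28.7 km + 4.36 km + 22.48 km = 55.5 km.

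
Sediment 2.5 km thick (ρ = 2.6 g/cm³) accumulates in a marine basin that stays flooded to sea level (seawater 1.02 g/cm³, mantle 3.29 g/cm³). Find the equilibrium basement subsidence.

1.74 km

Submarine loading: the sediment displaces seawater, and the subsidence is in turn flooded, so s (ρ_m − ρ_w) = t (ρ_sed − ρ_w).
s = 2.5 km × (2.6 − 1.02) / (3.29 − 1.02) = 1.74 km.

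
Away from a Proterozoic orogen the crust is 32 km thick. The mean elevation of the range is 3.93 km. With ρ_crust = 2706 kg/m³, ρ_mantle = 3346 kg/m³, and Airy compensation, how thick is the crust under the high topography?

Root depth r = h ρ_c / (ρ_m − ρ_c) = 3.93 km × 2706 / 640 = 16.62 km.
Total thickness = T + h + r = 32 km + 3.93 km + 16.62 km = 52.5 km.

52.5 km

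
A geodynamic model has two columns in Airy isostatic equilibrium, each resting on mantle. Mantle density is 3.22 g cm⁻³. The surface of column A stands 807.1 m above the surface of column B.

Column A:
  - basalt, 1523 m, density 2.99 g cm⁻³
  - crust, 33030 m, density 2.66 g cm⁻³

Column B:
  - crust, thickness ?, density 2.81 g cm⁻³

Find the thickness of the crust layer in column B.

39600 m

Take the compensation level at the base of the deeper column (depth z_c below the surface of column A) and equate Σ ρ_i t_i down to z_c; mantle fills any gap and the z_c terms cancel.
Column A: 1523×2.99 + 33030×2.66 + (z_c − 34553)×3.22
Column B: 807.1×0 + x×2.81 + (z_c − 807.1 − 0 − x)×3.22
The z_c×3.22 term appears on both sides and cancels. Collect the known terms of each column as K = Σ(ρt)_known − 3.22 × (depth of known layers): K_A = 92413.57 − 3.22×34553 = −18847.09; K_B = 0 − 3.22×(807.1 + 0) = −2598.862.
Balance: K_A = K_B − x×(3.22 − 2.81), so x = (K_B − K_A)/(3.22 − 2.81) = 16248.2/0.41 = 39600 m.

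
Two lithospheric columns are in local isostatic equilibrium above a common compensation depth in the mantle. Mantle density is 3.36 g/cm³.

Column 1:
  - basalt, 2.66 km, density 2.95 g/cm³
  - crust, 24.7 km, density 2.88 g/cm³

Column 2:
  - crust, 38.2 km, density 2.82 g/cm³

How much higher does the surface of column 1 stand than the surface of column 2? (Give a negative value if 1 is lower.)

−2.29 km

For any compensation level in the mantle, the mantle terms cancel and isostasy reduces to e = (Σt_1 − Σt_2) − (Σ(ρt)_1 − Σ(ρt)_2) / ρ_m.
Σt_1 = 27.36 km; Σt_2 = 38.2 km; Σ(ρt)_1 = 78.983; Σ(ρt)_2 = 107.724 (in km·g/cm³).
e = (27.36 − 38.2) − (78.983 − 107.724) / 3.36 = −2.29 km.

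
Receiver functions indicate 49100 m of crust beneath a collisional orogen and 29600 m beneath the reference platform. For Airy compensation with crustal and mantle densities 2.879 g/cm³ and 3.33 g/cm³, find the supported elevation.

2640 m

Excess crust Δ = 49100 m − 29600 m = 19500 m, split between elevation h and root r with h + r = Δ.
Airy balance ρ_c h = (ρ_m − ρ_c) r gives r = h ρ_c/(ρ_m − ρ_c), so h (1 + ρ_c/(ρ_m − ρ_c)) = Δ, i.e. h = Δ (ρ_m − ρ_c)/ρ_m.
h = 19500 m × 0.451/3.33 = 2640 m.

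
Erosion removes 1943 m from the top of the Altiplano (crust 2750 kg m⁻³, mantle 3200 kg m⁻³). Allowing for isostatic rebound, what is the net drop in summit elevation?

Rebound u = e ρ_c/ρ_m = 1943 m × 2750/3200 = 1670 m.
Net surface drop = e − u = 1943 m − 1670 m = e (ρ_m − ρ_c)/ρ_m = 273 m.

273 m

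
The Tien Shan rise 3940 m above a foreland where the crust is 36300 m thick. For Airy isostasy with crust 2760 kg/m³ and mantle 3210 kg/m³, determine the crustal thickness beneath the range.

Root depth r = h ρ_c / (ρ_m − ρ_c) = 3940 m × 2760 / 450 = 24170 m.
Total thickness = T + h + r = 36300 m + 3940 m + 24170 m = 64400 m.

64400 m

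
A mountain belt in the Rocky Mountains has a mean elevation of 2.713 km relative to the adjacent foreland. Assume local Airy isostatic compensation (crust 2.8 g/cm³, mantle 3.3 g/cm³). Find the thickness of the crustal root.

For local isostatic compensation: the weight of the topography is balanced by the buoyancy of the root, ρ_c h = (ρ_m − ρ_c) r.
r = h · ρ_c / (ρ_m − ρ_c) = 2.713 km × 2.8 / (3.3 − 2.8) = 15.2 km.

15.2 km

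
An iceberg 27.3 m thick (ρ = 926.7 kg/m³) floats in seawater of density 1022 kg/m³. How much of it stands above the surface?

2.55 m

Floating equilibrium: submerged depth d = t ρ_obj/ρ_fluid = 27.3 m × 926.7/1022 = 24.75 m.
Freeboard = t − d = 27.3 m − 24.75 m = 2.55 m.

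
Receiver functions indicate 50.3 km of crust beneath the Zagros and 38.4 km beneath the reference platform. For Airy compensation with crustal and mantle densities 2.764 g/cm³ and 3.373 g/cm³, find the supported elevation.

Excess crust Δ = 50.3 km − 38.4 km = 11.9 km, split between elevation h and root r with h + r = Δ.
Airy balance ρ_c h = (ρ_m − ρ_c) r gives r = h ρ_c/(ρ_m − ρ_c), so h (1 + ρ_c/(ρ_m − ρ_c)) = Δ, i.e. h = Δ (ρ_m − ρ_c)/ρ_m.
h = 11.9 km × 0.609/3.373 = 2.15 km.

2.15 km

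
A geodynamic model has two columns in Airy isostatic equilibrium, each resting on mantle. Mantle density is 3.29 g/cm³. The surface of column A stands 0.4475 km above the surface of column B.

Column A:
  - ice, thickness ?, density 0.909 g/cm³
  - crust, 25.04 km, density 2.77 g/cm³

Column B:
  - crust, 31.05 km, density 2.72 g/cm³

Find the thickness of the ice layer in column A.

2.58 km

Take the compensation level at the base of the deeper column (depth z_c below the surface of column A) and equate Σ ρ_i t_i down to z_c; mantle fills any gap and the z_c terms cancel.
Column A: x×0.909 + 25.04×2.77 + (z_c − 25.04 − x)×3.29
Column B: 0.4475×0 + 31.05×2.72 + (z_c − 0.4475 − 31.05)×3.29
The z_c×3.29 term appears on both sides and cancels. Collect the known terms of each column as K = Σ(ρt)_known − 3.29 × (depth of known layers): K_A = 69.3608 − 3.29×25.04 = −13.0208; K_B = 84.456 − 3.29×(0.4475 + 31.05) = −19.170775.
Balance: K_A − x×(3.29 − 0.909) = K_B, so x = (K_A − K_B)/(3.29 − 0.909) = 6.14997/2.381 = 2.58 km.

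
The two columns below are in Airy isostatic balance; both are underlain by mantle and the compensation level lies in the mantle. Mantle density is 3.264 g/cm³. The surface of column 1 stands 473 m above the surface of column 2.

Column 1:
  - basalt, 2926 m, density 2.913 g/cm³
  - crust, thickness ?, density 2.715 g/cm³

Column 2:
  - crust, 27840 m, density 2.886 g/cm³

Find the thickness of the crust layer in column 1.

20100 m

Take the compensation level at the base of the deeper column (depth z_c below the surface of column 1) and equate Σ ρ_i t_i down to z_c; mantle fills any gap and the z_c terms cancel.
Column 1: 2926×2.913 + x×2.715 + (z_c − 2926 − x)×3.264
Column 2: 473×0 + 27840×2.886 + (z_c − 473 − 27840)×3.264
The z_c×3.264 term appears on both sides and cancels. Collect the known terms of each column as K = Σ(ρt)_known − 3.264 × (depth of known layers): K_1 = 8523.438 − 3.264×2926 = −1027.026; K_2 = 80346.24 − 3.264×(473 + 27840) = −12067.392.
Balance: K_1 − x×(3.264 − 2.715) = K_2, so x = (K_1 − K_2)/(3.264 − 2.715) = 11040.4/0.549 = 20100 m.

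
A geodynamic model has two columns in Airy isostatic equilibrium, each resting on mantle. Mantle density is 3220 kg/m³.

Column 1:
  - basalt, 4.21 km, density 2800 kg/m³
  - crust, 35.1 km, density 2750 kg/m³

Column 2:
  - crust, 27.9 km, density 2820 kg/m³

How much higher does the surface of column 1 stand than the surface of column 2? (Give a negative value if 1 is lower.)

2.21 km

For any compensation level in the mantle, the mantle terms cancel and isostasy reduces to e = (Σt_1 − Σt_2) − (Σ(ρt)_1 − Σ(ρt)_2) / ρ_m.
Σt_1 = 39.31 km; Σt_2 = 27.9 km; Σ(ρt)_1 = 108313; Σ(ρt)_2 = 78678 (in km·kg/m³).
e = (39.31 − 27.9) − (108313 − 78678) / 3220 = 2.21 km.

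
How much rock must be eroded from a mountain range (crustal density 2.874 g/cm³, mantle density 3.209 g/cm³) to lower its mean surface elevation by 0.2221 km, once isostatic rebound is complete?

2.13 km

Net drop Δ = e − u = e − e ρ_c/ρ_m = e (ρ_m − ρ_c)/ρ_m.
e = Δ ρ_m/(ρ_m − ρ_c) = 0.2221 km × 3.209/0.335 = 2.13 km.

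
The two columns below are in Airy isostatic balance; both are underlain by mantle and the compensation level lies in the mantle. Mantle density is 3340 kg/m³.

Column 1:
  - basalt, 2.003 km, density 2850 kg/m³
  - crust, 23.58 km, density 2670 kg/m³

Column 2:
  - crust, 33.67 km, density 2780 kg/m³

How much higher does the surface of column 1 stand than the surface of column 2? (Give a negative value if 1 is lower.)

For any compensation level in the mantle, the mantle terms cancel and isostasy reduces to e = (Σt_1 − Σt_2) − (Σ(ρt)_1 − Σ(ρt)_2) / ρ_m.
Σt_1 = 25.583 km; Σt_2 = 33.67 km; Σ(ρt)_1 = 68667.15; Σ(ρt)_2 = 93602.6 (in km·kg/m³).
e = (25.583 − 33.67) − (68667.15 − 93602.6) / 3340 = −0.621 km.

−0.621 km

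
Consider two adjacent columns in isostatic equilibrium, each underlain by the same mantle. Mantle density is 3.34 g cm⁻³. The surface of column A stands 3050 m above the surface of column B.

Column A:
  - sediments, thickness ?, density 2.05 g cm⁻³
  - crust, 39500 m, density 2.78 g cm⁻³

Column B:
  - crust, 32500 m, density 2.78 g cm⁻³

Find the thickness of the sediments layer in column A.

Take the compensation level at the base of the deeper column (depth z_c below the surface of column A) and equate Σ ρ_i t_i down to z_c; mantle fills any gap and the z_c terms cancel.
Column A: x×2.05 + 39500×2.78 + (z_c − 39500 − x)×3.34
Column B: 3050×0 + 32500×2.78 + (z_c − 3050 − 32500)×3.34
The z_c×3.34 term appears on both sides and cancels. Collect the known terms of each column as K = Σ(ρt)_known − 3.34 × (depth of known layers): K_A = 109810 − 3.34×39500 = −22120; K_B = 90350 − 3.34×(3050 + 32500) = −28387.
Balance: K_A − x×(3.34 − 2.05) = K_B, so x = (K_A − K_B)/(3.34 − 2.05) = 6267/1.29 = 4860 m.

4860 m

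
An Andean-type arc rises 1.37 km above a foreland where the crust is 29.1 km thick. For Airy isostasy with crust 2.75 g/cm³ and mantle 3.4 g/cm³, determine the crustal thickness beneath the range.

36.3 km

Root depth r = h ρ_c / (ρ_m − ρ_c) = 1.37 km × 2.75 / 0.65 = 5.796 km.
Total thickness = T + h + r = 29.1 km + 1.37 km + 5.796 km = 36.3 km.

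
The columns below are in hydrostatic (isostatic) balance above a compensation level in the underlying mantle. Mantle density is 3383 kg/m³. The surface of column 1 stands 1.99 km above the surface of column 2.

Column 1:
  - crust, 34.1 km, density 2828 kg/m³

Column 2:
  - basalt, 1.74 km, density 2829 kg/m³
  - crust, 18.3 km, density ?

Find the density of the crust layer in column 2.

2770 kg/m³

Take the compensation level at the base of the deeper column (depth z_c below the surface of column 1) and equate Σ ρ_i t_i down to z_c; mantle fills any gap and the z_c terms cancel.
Column 1: 34.1×2828 + (z_c − 34.1)×3383
Column 2: 1.99×0 + 1.74×2829 + 18.3×ρ + (z_c − 1.99 − 20.04)×3383
The z_c×3383 term appears on both sides and cancels. Collect the known terms of each column as K = Σ(ρt)_known − 3383 × (depth of known layers): K_1 = 96434.8 − 3383×34.1 = −18925.5; K_2 = 4922.46 − 3383×(1.99 + 20.04) = −69605.03.
Balance: K_1 = K_2 + 18.3×ρ, so ρ = (K_1 − K_2)/18.3 = 50679.5/18.3 = 2770 kg/m³.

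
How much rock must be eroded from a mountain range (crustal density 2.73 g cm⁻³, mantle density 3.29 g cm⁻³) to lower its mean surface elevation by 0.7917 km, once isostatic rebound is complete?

Net drop Δ = e − u = e − e ρ_c/ρ_m = e (ρ_m − ρ_c)/ρ_m.
e = Δ ρ_m/(ρ_m − ρ_c) = 0.7917 km × 3.29/0.56 = 4.65 km.

4.65 km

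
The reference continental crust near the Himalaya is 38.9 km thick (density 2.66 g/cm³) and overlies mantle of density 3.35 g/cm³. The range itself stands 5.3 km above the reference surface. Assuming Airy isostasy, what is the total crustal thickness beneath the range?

64.6 km

Root depth r = h ρ_c / (ρ_m − ρ_c) = 5.3 km × 2.66 / 0.69 = 20.43 km.
Total thickness = T + h + r = 38.9 km + 5.3 km + 20.43 km = 64.6 km.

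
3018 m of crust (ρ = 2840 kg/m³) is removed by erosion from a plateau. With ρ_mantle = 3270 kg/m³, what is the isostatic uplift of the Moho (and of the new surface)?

2620 m

Unloading: uplift u = e ρ_c/ρ_m = 3018 m × 2840/3270 = 2620 m.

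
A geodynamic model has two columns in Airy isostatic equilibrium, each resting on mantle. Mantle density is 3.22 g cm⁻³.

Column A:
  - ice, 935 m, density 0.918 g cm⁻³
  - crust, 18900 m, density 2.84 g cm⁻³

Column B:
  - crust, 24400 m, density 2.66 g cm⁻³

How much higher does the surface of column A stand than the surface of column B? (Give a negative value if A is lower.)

For any compensation level in the mantle, the mantle terms cancel and isostasy reduces to e = (Σt_A − Σt_B) − (Σ(ρt)_A − Σ(ρt)_B) / ρ_m.
Σt_A = 19835 m; Σt_B = 24400 m; Σ(ρt)_A = 54534.33; Σ(ρt)_B = 64904 (in m·g cm⁻³).
e = (19835 − 24400) − (54534.33 − 64904) / 3.22 = −1340 m.

−1340 m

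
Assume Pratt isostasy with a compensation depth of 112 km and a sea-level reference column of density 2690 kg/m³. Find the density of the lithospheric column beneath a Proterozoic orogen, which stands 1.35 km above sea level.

2660 kg/m³

Pratt balance: ρ_ref D = ρ (D + h).
ρ = ρ_ref D/(D + h) = 2690 × 112 km/(112 km + 1.35 km) = 2660 kg/m³.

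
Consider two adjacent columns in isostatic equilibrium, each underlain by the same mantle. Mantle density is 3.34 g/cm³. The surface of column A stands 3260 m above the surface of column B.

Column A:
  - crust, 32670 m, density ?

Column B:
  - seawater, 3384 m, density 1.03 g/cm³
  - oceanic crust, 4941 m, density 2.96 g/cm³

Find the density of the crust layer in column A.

2.71 g/cm³

Take the compensation level at the base of the deeper column (depth z_c below the surface of column A) and equate Σ ρ_i t_i down to z_c; mantle fills any gap and the z_c terms cancel.
Column A: 32670×ρ + (z_c − 32670)×3.34
Column B: 3260×0 + 3384×1.03 + 4941×2.96 + (z_c − 3260 − 8325)×3.34
The z_c×3.34 term appears on both sides and cancels. Collect the known terms of each column as K = Σ(ρt)_known − 3.34 × (depth of known layers): K_A = 0 − 3.34×32670 = −109117.8; K_B = 18110.88 − 3.34×(3260 + 8325) = −20583.02.
Balance: K_A + 32670×ρ = K_B, so ρ = (K_B − K_A)/32670 = 88534.8/32670 = 2.71 g/cm³.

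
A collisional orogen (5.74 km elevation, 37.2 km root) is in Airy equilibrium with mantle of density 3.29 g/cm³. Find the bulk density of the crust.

2.85 g/cm³

ρ_c h = (ρ_m − ρ_c) r → ρ_c (h + r) = ρ_m r → ρ_c = ρ_m r / (h + r).
ρ_c = 3.29 × 37.2 km / (5.74 km + 37.2 km) = 2.85 g/cm³.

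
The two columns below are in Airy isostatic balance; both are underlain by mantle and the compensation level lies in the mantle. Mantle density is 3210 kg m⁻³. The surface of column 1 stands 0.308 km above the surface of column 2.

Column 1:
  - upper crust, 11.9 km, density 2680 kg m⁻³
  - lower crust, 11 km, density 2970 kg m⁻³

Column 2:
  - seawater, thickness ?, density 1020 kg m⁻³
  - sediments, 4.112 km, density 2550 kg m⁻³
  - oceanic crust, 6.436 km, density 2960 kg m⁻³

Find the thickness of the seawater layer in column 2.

Take the compensation level at the base of the deeper column (depth z_c below the surface of column 1) and equate Σ ρ_i t_i down to z_c; mantle fills any gap and the z_c terms cancel.
Column 1: 11.9×2680 + 11×2970 + (z_c − 22.9)×3210
Column 2: 0.308×0 + x×1020 + 4.112×2550 + 6.436×2960 + (z_c − 0.308 − 10.548 − x)×3210
The z_c×3210 term appears on both sides and cancels. Collect the known terms of each column as K = Σ(ρt)_known − 3210 × (depth of known layers): K_1 = 64562 − 3210×22.9 = −8947; K_2 = 29536.16 − 3210×(0.308 + 10.548) = −5311.6.
Balance: K_1 = K_2 − x×(3210 − 1020), so x = (K_2 − K_1)/(3210 − 1020) = 3635.4/2190 = 1.66 km.

1.66 km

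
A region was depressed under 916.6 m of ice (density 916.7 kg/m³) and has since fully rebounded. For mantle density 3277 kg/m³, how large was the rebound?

Removing the load lets mantle flow back in; uplift u satisfies ρ_ice t = ρ_m u.
u = t ρ_ice/ρ_m = 916.6 m × 916.7/3277 = 256 m.

256 m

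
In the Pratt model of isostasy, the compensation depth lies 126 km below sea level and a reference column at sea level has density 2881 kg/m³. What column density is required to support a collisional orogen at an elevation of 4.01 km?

2790 kg/m³

Pratt balance: ρ_ref D = ρ (D + h).
ρ = ρ_ref D/(D + h) = 2881 × 126 km/(126 km + 4.01 km) = 2790 kg/m³.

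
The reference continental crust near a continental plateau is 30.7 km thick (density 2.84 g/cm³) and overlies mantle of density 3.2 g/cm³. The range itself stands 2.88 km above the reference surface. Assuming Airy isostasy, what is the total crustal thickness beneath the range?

56.3 km

Root depth r = h ρ_c / (ρ_m − ρ_c) = 2.88 km × 2.84 / 0.36 = 22.72 km.
Total thickness = T + h + r = 30.7 km + 2.88 km + 22.72 km = 56.3 km.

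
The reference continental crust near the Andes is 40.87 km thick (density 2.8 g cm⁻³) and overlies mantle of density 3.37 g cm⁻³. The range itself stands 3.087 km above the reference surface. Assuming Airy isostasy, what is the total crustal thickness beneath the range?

Root depth r = h ρ_c / (ρ_m − ρ_c) = 3.087 km × 2.8 / 0.57 = 15.16 km.
Total thickness = T + h + r = 40.87 km + 3.087 km + 15.16 km = 59.1 km.

59.1 km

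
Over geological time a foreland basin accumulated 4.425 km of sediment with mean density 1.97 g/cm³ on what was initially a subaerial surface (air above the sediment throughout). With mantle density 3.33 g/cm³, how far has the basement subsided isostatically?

2.62 km

Subaerial load: s = t ρ_sed / ρ_m = 4.425 km × 1.97/3.33 = 2.62 km.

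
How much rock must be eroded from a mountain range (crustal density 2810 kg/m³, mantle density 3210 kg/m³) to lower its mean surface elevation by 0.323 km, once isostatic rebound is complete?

Net drop Δ = e − u = e − e ρ_c/ρ_m = e (ρ_m − ρ_c)/ρ_m.
e = Δ ρ_m/(ρ_m − ρ_c) = 0.323 km × 3210/400 = 2.59 km.

2.59 km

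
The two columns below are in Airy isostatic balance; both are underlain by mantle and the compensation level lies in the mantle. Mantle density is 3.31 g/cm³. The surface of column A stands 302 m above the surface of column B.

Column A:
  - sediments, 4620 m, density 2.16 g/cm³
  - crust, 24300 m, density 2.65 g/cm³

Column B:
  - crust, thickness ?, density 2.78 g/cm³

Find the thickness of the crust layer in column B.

38400 m

Take the compensation level at the base of the deeper column (depth z_c below the surface of column A) and equate Σ ρ_i t_i down to z_c; mantle fills any gap and the z_c terms cancel.
Column A: 4620×2.16 + 24300×2.65 + (z_c − 28920)×3.31
Column B: 302×0 + x×2.78 + (z_c − 302 − 0 − x)×3.31
The z_c×3.31 term appears on both sides and cancels. Collect the known terms of each column as K = Σ(ρt)_known − 3.31 × (depth of known layers): K_A = 74374.2 − 3.31×28920 = −21351; K_B = 0 − 3.31×(302 + 0) = −999.62.
Balance: K_A = K_B − x×(3.31 − 2.78), so x = (K_B − K_A)/(3.31 − 2.78) = 20351.4/0.53 = 38400 m.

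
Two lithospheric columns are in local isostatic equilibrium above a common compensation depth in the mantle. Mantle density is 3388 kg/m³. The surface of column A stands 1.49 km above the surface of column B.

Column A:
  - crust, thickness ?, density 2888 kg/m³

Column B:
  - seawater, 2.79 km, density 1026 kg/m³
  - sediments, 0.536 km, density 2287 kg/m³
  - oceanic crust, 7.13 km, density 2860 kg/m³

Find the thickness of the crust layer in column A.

Take the compensation level at the base of the deeper column (depth z_c below the surface of column A) and equate Σ ρ_i t_i down to z_c; mantle fills any gap and the z_c terms cancel.
Column A: x×2888 + (z_c − 0 − x)×3388
Column B: 1.49×0 + 2.79×1026 + 0.536×2287 + 7.13×2860 + (z_c − 1.49 − 10.456)×3388
The z_c×3388 term appears on both sides and cancels. Collect the known terms of each column as K = Σ(ρt)_known − 3388 × (depth of known layers): K_A = 0 − 3388×0 = 0; K_B = 24480.172 − 3388×(1.49 + 10.456) = −15992.876.
Balance: K_A − x×(3388 − 2888) = K_B, so x = (K_A − K_B)/(3388 − 2888) = 15992.9/500 = 32 km.

32 km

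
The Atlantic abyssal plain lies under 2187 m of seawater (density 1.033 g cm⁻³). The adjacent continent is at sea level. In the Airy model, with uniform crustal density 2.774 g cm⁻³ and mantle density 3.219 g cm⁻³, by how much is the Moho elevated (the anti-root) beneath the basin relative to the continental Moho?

8560 m

In Airy isostatic equilibrium: replacing crust with seawater at the top is compensated by replacing crust with mantle at the base: d (ρ_c − ρ_w) = a (ρ_m − ρ_c).
a = d (ρ_c − ρ_w)/(ρ_m − ρ_c) = 2187 m × 1.741/0.445 = 8560 m.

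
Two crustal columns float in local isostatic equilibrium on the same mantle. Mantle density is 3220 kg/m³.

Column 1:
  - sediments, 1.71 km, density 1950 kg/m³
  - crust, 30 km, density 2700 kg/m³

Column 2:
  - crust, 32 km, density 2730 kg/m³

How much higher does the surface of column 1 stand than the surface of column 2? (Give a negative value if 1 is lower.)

0.65 km

For any compensation level in the mantle, the mantle terms cancel and isostasy reduces to e = (Σt_1 − Σt_2) − (Σ(ρt)_1 − Σ(ρt)_2) / ρ_m.
Σt_1 = 31.71 km; Σt_2 = 32 km; Σ(ρt)_1 = 84334.5; Σ(ρt)_2 = 87360 (in km·kg/m³).
e = (31.71 − 32) − (84334.5 − 87360) / 3220 = 0.65 km.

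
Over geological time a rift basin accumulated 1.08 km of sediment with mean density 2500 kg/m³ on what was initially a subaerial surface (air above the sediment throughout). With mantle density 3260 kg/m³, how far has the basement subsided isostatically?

Subaerial load: s = t ρ_sed / ρ_m = 1.08 km × 2500/3260 = 0.828 km.

0.828 km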